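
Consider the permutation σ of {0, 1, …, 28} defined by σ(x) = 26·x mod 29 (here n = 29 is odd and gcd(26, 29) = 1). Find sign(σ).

-1

Orbit of 10 under x↦26x: [10, 28, 3, 20, 27, 6, 11]… (length divides ord_29(26)).
Cycle lengths of π_26 on ℤ/29ℤ: [28, 1]; 2 cycles in total.
n − c = 29 − 2 = 27; sign = (−1)^27 = -1.
(26|29)_J = -1 (Zolotarev's lemma cross-check).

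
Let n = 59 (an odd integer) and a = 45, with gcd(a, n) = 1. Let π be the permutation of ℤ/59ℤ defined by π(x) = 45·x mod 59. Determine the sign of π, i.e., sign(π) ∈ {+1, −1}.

+1

Trace 22: π^k(22) = [22, 46, 5, 48, 36, 27, 35] for k=0..6.
π_45 has 3 disjoint cycles with lengths [29, 29, 1] on {0,…,58}.
sign(π) = (−1)^{n − #cycles} = (−1)^{59−3} = (−1)^56 = +1.
Check: (45/59) = +1 by Zolotarev.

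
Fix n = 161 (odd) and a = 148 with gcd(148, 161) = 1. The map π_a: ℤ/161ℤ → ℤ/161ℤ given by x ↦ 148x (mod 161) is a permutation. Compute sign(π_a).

-1

Trace 155: π^k(155) = [155, 78, 113, 141, 99, 1, 148] for k=0..6.
Decompose π into cycles: lengths [22, 22, 22, 22, 22, 22, 22, 1, 1, 1, 1, 1, 1, 1] (14 cycles, including the fixed point 0).
14 cycles on 161: each ℓ→(−1)^(ℓ−1), product (−1)^147 = -1.
Check: (148/161) = -1 by Zolotarev.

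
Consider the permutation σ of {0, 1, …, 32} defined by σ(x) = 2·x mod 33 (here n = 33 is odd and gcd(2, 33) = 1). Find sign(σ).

Orbit of 32 under x↦2x: [32, 31, 29, 25, 17, 1, 2]… (length divides ord_33(2)).
Cycle lengths of π_2 on ℤ/33ℤ: [10, 10, 10, 2, 1]; 5 cycles in total.
n − c = 33 − 5 = 28; sign = (−1)^28 = +1.
(2|33)_J = +1 (Zolotarev's lemma cross-check).

+1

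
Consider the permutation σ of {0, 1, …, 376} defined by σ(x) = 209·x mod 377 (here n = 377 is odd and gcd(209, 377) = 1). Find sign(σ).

+1

Trace 274: π^k(274) = [274, 339, 352, 53, 144, 313, 196] for k=0..6.
39 cycles of lengths [14, 14, 14, 14, 14, 14, 14, 14, 14, 14, 14, 14, 14, 14, 14, 14, 14, 14, 14, 14, 14, 14, 14, 14, 14, 14, 1, 1, 1, 1, 1, 1, 1, 1, 1, 1, 1, 1, 1].
n − c = 377 − 39 = 338; sign = (−1)^338 = +1.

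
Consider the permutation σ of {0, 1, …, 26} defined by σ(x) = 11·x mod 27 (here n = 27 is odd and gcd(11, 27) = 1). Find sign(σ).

-1

Orbit of 26 under x↦11x: [26, 16, 14, 19, 20, 4, 17]… (length divides ord_27(11)).
Cycle lengths of π_11 on ℤ/27ℤ: [18, 6, 2, 1]; 4 cycles in total.
Σ(ℓ_i−1) = 27−4 = 23; sign = (−1)^23 = -1.
Zolotarev: (11|27) = -1, matching the cycle-count sign.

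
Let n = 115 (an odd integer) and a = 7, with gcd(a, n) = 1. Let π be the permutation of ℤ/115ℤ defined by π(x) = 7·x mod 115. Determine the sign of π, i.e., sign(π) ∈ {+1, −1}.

+1

Start at x=57: 57 → 54 → 33 → 1 → 7 → 49 → 113 → … (one orbit).
The orbit structure of x ↦ 7x mod 115: 5 orbits of sizes [44, 44, 22, 4, 1].
With 5 cycles on 115 points, sign = (−1)^{115−5} = +1.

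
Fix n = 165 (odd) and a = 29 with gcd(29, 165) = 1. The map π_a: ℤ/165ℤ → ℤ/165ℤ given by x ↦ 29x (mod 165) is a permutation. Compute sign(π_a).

+1

Orbit of 31 under x↦29x: [31, 74, 1, 29, 16, 134, 91]… (length divides ord_165(29)).
The orbit structure of x ↦ 29x mod 165: 23 orbits of sizes [10, 10, 10, 10, 10, 10, 10, 10, 10, 10, 10, 10, 10, 10, 10, 2, 2, 2, 2, 2, 2, 2, 1].
23 cycles on 165: each ℓ→(−1)^(ℓ−1), product (−1)^142 = +1.
Zolotarev: (29|165) = +1, matching the cycle-count sign.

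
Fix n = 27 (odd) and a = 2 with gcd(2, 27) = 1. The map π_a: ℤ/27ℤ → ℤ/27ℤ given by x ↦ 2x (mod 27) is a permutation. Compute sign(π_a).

Orbit of 16 under x↦2x: [16, 5, 10, 20, 13, 26, 25]… (length divides ord_27(2)).
Decompose π into cycles: lengths [18, 6, 2, 1] (4 cycles, including the fixed point 0).
27 − 4 = 23 transpositions; sign(π) = (−1)^23 = -1.

-1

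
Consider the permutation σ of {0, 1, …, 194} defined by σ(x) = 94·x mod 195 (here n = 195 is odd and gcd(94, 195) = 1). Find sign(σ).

+1

Orbit of 16 under x↦94x: [16, 139, 1, 94, 61, 79]… (length divides ord_195(94)).
45 cycles of lengths [6, 6, 6, 6, 6, 6, 6, 6, 6, 6, 6, 6, 6, 6, 6, 6, 6, 6, 6, 6, 6, 6, 6, 6, 3, 3, 3, 3, 3, 3, 3, 3, 3, 3, 3, 3, 2, 2, 2, 2, 2, 2, 1, 1, 1].
sign(π) = (−1)^{n − #cycles} = (−1)^{195−45} = (−1)^150 = +1.
Via Zolotarev, sign(π_{94}) = (94|195) = +1.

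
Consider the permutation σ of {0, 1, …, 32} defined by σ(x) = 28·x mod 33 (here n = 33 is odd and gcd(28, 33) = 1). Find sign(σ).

-1

Start at x=7: 7 → 31 → 10 → 16 → 19 → 4 → 13 → … (one orbit).
Decompose π into cycles: lengths [10, 10, 10, 1, 1, 1] (6 cycles, including the fixed point 0).
33 − 6 = 27 transpositions; sign(π) = (−1)^27 = -1.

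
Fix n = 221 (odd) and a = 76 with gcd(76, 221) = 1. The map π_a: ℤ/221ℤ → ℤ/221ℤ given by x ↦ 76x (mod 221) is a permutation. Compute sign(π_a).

Trace 8: π^k(8) = [8, 166, 19, 118, 128, 4, 83] for k=0..6.
The orbit structure of x ↦ 76x mod 221: 12 orbits of sizes [24, 24, 24, 24, 24, 24, 24, 24, 12, 8, 8, 1].
Σ(ℓ_i−1) = 221−12 = 209; sign = (−1)^209 = -1.

-1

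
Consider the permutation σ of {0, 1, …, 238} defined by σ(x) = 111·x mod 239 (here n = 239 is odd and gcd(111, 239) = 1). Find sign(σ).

-1

Trace 233: π^k(233) = [233, 51, 164, 40, 138, 22, 52] for k=0..6.
π_111 has 8 disjoint cycles with lengths [34, 34, 34, 34, 34, 34, 34, 1] on {0,…,238}.
With 8 cycles on 239 points, sign = (−1)^{239−8} = -1.
Via Zolotarev, sign(π_{111}) = (111|239) = -1.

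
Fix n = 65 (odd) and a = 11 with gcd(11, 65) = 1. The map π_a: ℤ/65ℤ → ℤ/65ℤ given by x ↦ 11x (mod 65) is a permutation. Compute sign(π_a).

Trace 11: π^k(11) = [11, 56, 31, 16, 46, 51, 41] for k=0..6.
π_11 has 10 disjoint cycles with lengths [12, 12, 12, 12, 12, 1, 1, 1, 1, 1] on {0,…,64}.
n − c = 65 − 10 = 55; sign = (−1)^55 = -1.
The Jacobi symbol (11|65) = -1 (Zolotarev) agrees.

-1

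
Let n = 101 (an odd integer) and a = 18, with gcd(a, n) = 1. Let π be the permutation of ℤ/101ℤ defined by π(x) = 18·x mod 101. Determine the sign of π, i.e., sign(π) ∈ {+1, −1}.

-1

Orbit of 37 under x↦18x: [37, 60, 70, 48, 56, 99, 65]… (length divides ord_101(18)).
Decompose π into cycles: lengths [100, 1] (2 cycles, including the fixed point 0).
2 cycles on 101: each ℓ→(−1)^(ℓ−1), product (−1)^99 = -1.
The Jacobi symbol (18|101) = -1 (Zolotarev) agrees.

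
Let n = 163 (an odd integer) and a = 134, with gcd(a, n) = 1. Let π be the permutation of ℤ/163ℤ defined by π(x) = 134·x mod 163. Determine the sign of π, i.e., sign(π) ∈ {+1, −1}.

Start at x=58: 58 → 111 → 41 → 115 → 88 → 56 → 6 → … (one orbit).
3 cycles of lengths [81, 81, 1].
163 − 3 = 160 transpositions; sign(π) = (−1)^160 = +1.

+1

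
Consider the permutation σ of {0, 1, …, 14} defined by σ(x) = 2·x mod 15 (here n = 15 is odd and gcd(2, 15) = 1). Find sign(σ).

Start at x=8: 8 → 1 → 2 → 4 → 8 (one orbit).
Decompose π into cycles: lengths [4, 4, 4, 2, 1] (5 cycles, including the fixed point 0).
sign(π) = (−1)^{n − #cycles} = (−1)^{15−5} = (−1)^10 = +1.

+1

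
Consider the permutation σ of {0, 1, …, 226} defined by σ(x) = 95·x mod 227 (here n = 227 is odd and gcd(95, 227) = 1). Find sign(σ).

-1

Start at x=82: 82 → 72 → 30 → 126 → 166 → 107 → 177 → … (one orbit).
Cycle type of π: 226 + 1; total 2 cycles.
Σ(ℓ_i−1) = 227−2 = 225; sign = (−1)^225 = -1.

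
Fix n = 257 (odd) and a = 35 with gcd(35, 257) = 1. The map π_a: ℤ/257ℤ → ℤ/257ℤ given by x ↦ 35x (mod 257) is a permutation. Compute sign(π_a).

Orbit of 184 under x↦35x: [184, 15, 11, 128, 111, 30, 22]… (length divides ord_257(35)).
Cycle type of π: 64×4 + 1; total 5 cycles.
257 − 5 = 252 transpositions; sign(π) = (−1)^252 = +1.
(35|257)_J = +1 (Zolotarev's lemma cross-check).

+1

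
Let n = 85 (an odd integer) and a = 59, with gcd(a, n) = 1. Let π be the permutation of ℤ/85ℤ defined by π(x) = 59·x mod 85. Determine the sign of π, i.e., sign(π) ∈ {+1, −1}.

Orbit of 21 under x↦59x: [21, 49, 1, 59, 81, 19, 16]… (length divides ord_85(59)).
13 cycles of lengths [8, 8, 8, 8, 8, 8, 8, 8, 8, 8, 2, 2, 1].
13 cycles on 85: each ℓ→(−1)^(ℓ−1), product (−1)^72 = +1.
The Jacobi symbol (59|85) = +1 (Zolotarev) agrees.

+1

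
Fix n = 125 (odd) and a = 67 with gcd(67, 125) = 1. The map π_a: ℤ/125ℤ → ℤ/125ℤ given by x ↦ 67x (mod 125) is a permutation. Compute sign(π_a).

Orbit of 23 under x↦67x: [23, 41, 122, 49, 33, 86, 12]… (length divides ord_125(67)).
Cycle lengths of π_67 on ℤ/125ℤ: [100, 20, 4, 1]; 4 cycles in total.
n − c = 125 − 4 = 121; sign = (−1)^121 = -1.
Zolotarev: (67|125) = -1, matching the cycle-count sign.

-1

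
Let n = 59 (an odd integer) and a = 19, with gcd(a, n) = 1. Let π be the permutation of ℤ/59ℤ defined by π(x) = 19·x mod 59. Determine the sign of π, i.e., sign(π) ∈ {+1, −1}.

+1

Start at x=46: 46 → 48 → 27 → 41 → 12 → 51 → 25 → … (one orbit).
Cycle lengths of π_19 on ℤ/59ℤ: [29, 29, 1]; 3 cycles in total.
3 cycles on 59: each ℓ→(−1)^(ℓ−1), product (−1)^56 = +1.
(19|59)_J = +1 (Zolotarev's lemma cross-check).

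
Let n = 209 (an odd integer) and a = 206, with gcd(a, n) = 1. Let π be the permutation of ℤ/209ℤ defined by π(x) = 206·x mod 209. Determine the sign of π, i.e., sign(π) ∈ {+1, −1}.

Start at x=80: 80 → 178 → 93 → 139 → 1 → 206 → 9 → … (one orbit).
The orbit structure of x ↦ 206x mod 209: 6 orbits of sizes [90, 90, 10, 9, 9, 1].
sign(π) = (−1)^{n − #cycles} = (−1)^{209−6} = (−1)^203 = -1.
Via Zolotarev, sign(π_{206}) = (206|209) = -1.

-1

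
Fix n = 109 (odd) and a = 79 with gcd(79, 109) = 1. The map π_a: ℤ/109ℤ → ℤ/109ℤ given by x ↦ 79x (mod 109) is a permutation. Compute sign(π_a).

Trace 90: π^k(90) = [90, 25, 13, 46, 37, 89, 55] for k=0..6.
2 cycles of lengths [108, 1].
n − c = 109 − 2 = 107; sign = (−1)^107 = -1.

-1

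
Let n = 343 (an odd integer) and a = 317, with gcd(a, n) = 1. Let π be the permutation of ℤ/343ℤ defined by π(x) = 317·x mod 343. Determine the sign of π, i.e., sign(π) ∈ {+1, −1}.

+1

Start at x=86: 86 → 165 → 169 → 65 → 25 → 36 → 93 → … (one orbit).
Decompose π into cycles: lengths [147, 147, 21, 21, 3, 3, 1] (7 cycles, including the fixed point 0).
7 cycles on 343: each ℓ→(−1)^(ℓ−1), product (−1)^336 = +1.
Zolotarev: (317|343) = +1, matching the cycle-count sign.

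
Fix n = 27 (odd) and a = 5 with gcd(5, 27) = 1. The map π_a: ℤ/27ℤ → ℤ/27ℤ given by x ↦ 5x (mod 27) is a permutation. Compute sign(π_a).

-1

Trace 5: π^k(5) = [5, 25, 17, 4, 20, 19, 14] for k=0..6.
4 cycles of lengths [18, 6, 2, 1].
27 − 4 = 23 transpositions; sign(π) = (−1)^23 = -1.
The Jacobi symbol (5|27) = -1 (Zolotarev) agrees.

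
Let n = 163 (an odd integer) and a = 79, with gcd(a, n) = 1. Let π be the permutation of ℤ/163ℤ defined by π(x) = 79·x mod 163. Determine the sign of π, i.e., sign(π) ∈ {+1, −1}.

Start at x=40: 40 → 63 → 87 → 27 → 14 → 128 → 6 → … (one orbit).
Decompose π into cycles: lengths [162, 1] (2 cycles, including the fixed point 0).
163 − 2 = 161 transpositions; sign(π) = (−1)^161 = -1.
Check: (79/163) = -1 by Zolotarev.

-1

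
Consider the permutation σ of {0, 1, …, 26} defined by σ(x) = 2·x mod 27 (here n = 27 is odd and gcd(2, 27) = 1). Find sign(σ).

-1

Orbit of 4 under x↦2x: [4, 8, 16, 5, 10, 20, 13]… (length divides ord_27(2)).
The orbit structure of x ↦ 2x mod 27: 4 orbits of sizes [18, 6, 2, 1].
4 cycles on 27: each ℓ→(−1)^(ℓ−1), product (−1)^23 = -1.
Zolotarev: (2|27) = -1, matching the cycle-count sign.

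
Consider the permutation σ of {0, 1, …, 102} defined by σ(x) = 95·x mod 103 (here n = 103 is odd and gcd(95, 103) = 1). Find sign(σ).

Orbit of 31 under x↦95x: [31, 61, 27, 93, 80, 81, 73]… (length divides ord_103(95)).
π_95 has 4 disjoint cycles with lengths [34, 34, 34, 1] on {0,…,102}.
Σ(ℓ_i−1) = 103−4 = 99; sign = (−1)^99 = -1.
The Jacobi symbol (95|103) = -1 (Zolotarev) agrees.

-1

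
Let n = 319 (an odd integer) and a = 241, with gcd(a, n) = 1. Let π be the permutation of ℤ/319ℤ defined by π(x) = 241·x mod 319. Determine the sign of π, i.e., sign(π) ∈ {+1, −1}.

-1

Orbit of 199 under x↦241x: [199, 109, 111, 274, 1, 241, 23]… (length divides ord_319(241)).
Decompose π into cycles: lengths [14, 14, 14, 14, 14, 14, 14, 14, 14, 14, 14, 14, 14, 14, 14, 14, 14, 14, 14, 14, 14, 14, 2, 2, 2, 2, 2, 1] (28 cycles, including the fixed point 0).
319 − 28 = 291 transpositions; sign(π) = (−1)^291 = -1.
(241|319)_J = -1 (Zolotarev's lemma cross-check).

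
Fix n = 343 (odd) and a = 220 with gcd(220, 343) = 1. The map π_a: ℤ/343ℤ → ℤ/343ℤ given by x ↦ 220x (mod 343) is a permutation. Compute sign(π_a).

Start at x=4: 4 → 194 → 148 → 318 → 331 → 104 → 242 → … (one orbit).
Cycle lengths of π_220 on ℤ/343ℤ: [294, 42, 6, 1]; 4 cycles in total.
Σ(ℓ_i−1) = 343−4 = 339; sign = (−1)^339 = -1.
Check: (220/343) = -1 by Zolotarev.

-1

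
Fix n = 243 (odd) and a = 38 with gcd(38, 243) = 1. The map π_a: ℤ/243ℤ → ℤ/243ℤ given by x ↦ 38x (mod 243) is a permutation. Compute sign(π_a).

-1

Trace 229: π^k(229) = [229, 197, 196, 158, 172, 218, 22] for k=0..6.
6 cycles of lengths [162, 54, 18, 6, 2, 1].
With 6 cycles on 243 points, sign = (−1)^{243−6} = -1.
Zolotarev: (38|243) = -1, matching the cycle-count sign.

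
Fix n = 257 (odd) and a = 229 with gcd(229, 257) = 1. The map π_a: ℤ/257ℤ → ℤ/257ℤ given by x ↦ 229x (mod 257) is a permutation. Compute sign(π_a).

Orbit of 167 under x↦229x: [167, 207, 115, 121, 210, 31, 160]… (length divides ord_257(229)).
Decompose π into cycles: lengths [256, 1] (2 cycles, including the fixed point 0).
n − c = 257 − 2 = 255; sign = (−1)^255 = -1.

-1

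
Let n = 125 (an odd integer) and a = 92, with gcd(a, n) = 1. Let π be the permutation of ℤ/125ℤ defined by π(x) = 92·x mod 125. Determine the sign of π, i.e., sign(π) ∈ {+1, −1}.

Trace 52: π^k(52) = [52, 34, 3, 26, 17, 64, 13] for k=0..6.
Decompose π into cycles: lengths [100, 20, 4, 1] (4 cycles, including the fixed point 0).
n − c = 125 − 4 = 121; sign = (−1)^121 = -1.

-1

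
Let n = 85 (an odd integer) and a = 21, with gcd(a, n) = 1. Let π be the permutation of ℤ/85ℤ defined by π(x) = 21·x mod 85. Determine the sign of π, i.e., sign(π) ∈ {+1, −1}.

Start at x=21: 21 → 16 → 81 → 1 → 21 (one orbit).
Cycle type of π: 4×20 + 1×5; total 25 cycles.
25 cycles on 85: each ℓ→(−1)^(ℓ−1), product (−1)^60 = +1.

+1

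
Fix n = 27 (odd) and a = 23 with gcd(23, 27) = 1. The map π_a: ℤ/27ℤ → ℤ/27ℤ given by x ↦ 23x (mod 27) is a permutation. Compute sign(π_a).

-1

Start at x=10: 10 → 14 → 25 → 8 → 22 → 20 → 1 → … (one orbit).
Decompose π into cycles: lengths [18, 6, 2, 1] (4 cycles, including the fixed point 0).
sign(π) = (−1)^{n − #cycles} = (−1)^{27−4} = (−1)^23 = -1.
Check: (23/27) = -1 by Zolotarev.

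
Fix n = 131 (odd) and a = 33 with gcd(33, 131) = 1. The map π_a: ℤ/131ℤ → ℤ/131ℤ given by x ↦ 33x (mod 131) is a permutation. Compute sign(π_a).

+1

Trace 16: π^k(16) = [16, 4, 1, 33, 41, 43, 109] for k=0..6.
π_33 has 3 disjoint cycles with lengths [65, 65, 1] on {0,…,130}.
With 3 cycles on 131 points, sign = (−1)^{131−3} = +1.
Via Zolotarev, sign(π_{33}) = (33|131) = +1.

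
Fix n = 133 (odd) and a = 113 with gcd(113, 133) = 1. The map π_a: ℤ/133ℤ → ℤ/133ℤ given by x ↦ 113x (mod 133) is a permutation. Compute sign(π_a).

-1

Orbit of 1 under x↦113x: [1, 113]… (length divides ord_133(113)).
Decompose π into cycles: lengths [2, 2, 2, 2, 2, 2, 2, 2, 2, 2, 2, 2, 2, 2, 2, 2, 2, 2, 2, 2, 2, 2, 2, 2, 2, 2, 2, 2, 2, 2, 2, 2, 2, 2, 2, 2, 2, 2, 2, 2, 2, 2, 2, 2, 2, 2, 2, 2, 2, 2, 2, 2, 2, 2, 2, 2, 2, 2, 2, 2, 2, 2, 2, 1, 1, 1, 1, 1, 1, 1] (70 cycles, including the fixed point 0).
Σ(ℓ_i−1) = 133−70 = 63; sign = (−1)^63 = -1.
(113|133)_J = -1 (Zolotarev's lemma cross-check).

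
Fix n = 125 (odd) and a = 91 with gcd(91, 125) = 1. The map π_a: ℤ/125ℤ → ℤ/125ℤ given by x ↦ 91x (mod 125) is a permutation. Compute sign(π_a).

+1

Trace 46: π^k(46) = [46, 61, 51, 16, 81, 121, 11] for k=0..6.
Cycle type of π: 25×4 + 5×4 + 1×5; total 13 cycles.
13 cycles on 125: each ℓ→(−1)^(ℓ−1), product (−1)^112 = +1.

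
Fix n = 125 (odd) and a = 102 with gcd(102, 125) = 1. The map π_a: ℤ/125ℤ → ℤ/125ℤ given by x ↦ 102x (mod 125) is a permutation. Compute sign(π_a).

-1

Orbit of 79 under x↦102x: [79, 58, 41, 57, 64, 28, 106]… (length divides ord_125(102)).
Decompose π into cycles: lengths [100, 20, 4, 1] (4 cycles, including the fixed point 0).
n − c = 125 − 4 = 121; sign = (−1)^121 = -1.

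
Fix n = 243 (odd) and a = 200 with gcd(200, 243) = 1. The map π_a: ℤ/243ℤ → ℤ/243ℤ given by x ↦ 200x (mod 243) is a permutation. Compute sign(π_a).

Start at x=64: 64 → 164 → 238 → 215 → 232 → 230 → 73 → … (one orbit).
The orbit structure of x ↦ 200x mod 243: 6 orbits of sizes [162, 54, 18, 6, 2, 1].
n − c = 243 − 6 = 237; sign = (−1)^237 = -1.

-1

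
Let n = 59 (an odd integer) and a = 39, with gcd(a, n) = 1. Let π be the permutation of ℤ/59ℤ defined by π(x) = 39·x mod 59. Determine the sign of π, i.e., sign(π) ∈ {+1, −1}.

Trace 48: π^k(48) = [48, 43, 25, 31, 29, 10, 36] for k=0..6.
The orbit structure of x ↦ 39x mod 59: 2 orbits of sizes [58, 1].
2 cycles on 59: each ℓ→(−1)^(ℓ−1), product (−1)^57 = -1.
Via Zolotarev, sign(π_{39}) = (39|59) = -1.

-1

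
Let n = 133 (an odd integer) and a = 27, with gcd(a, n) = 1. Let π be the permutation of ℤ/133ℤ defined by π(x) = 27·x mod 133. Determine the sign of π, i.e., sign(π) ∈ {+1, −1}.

Orbit of 69 under x↦27x: [69, 1, 27, 64, 132, 106]… (length divides ord_133(27)).
The orbit structure of x ↦ 27x mod 133: 25 orbits of sizes [6, 6, 6, 6, 6, 6, 6, 6, 6, 6, 6, 6, 6, 6, 6, 6, 6, 6, 6, 6, 6, 2, 2, 2, 1].
133 − 25 = 108 transpositions; sign(π) = (−1)^108 = +1.
(27|133)_J = +1 (Zolotarev's lemma cross-check).

+1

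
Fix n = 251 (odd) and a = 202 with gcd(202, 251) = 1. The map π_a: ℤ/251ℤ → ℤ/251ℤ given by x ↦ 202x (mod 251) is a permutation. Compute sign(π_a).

-1

Start at x=138: 138 → 15 → 18 → 122 → 46 → 5 → 6 → … (one orbit).
The orbit structure of x ↦ 202x mod 251: 2 orbits of sizes [250, 1].
2 cycles on 251: each ℓ→(−1)^(ℓ−1), product (−1)^249 = -1.
(202|251)_J = -1 (Zolotarev's lemma cross-check).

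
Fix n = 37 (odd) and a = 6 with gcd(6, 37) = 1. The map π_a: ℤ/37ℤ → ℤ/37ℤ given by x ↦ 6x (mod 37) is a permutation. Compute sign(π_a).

Start at x=31: 31 → 1 → 6 → 36 → 31 (one orbit).
The orbit structure of x ↦ 6x mod 37: 10 orbits of sizes [4, 4, 4, 4, 4, 4, 4, 4, 4, 1].
sign(π) = (−1)^{n − #cycles} = (−1)^{37−10} = (−1)^27 = -1.
(6|37)_J = -1 (Zolotarev's lemma cross-check).

-1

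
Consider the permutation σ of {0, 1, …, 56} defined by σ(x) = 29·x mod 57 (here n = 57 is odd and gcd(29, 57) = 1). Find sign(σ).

+1

Start at x=28: 28 → 14 → 7 → 32 → 16 → 8 → 4 → … (one orbit).
The orbit structure of x ↦ 29x mod 57: 5 orbits of sizes [18, 18, 18, 2, 1].
Σ(ℓ_i−1) = 57−5 = 52; sign = (−1)^52 = +1.
The Jacobi symbol (29|57) = +1 (Zolotarev) agrees.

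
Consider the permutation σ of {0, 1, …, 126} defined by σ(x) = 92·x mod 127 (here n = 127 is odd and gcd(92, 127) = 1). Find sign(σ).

-1

Start at x=29: 29 → 1 → 92 → 82 → 51 → 120 → 118 → … (one orbit).
Decompose π into cycles: lengths [126, 1] (2 cycles, including the fixed point 0).
n − c = 127 − 2 = 125; sign = (−1)^125 = -1.
The Jacobi symbol (92|127) = -1 (Zolotarev) agrees.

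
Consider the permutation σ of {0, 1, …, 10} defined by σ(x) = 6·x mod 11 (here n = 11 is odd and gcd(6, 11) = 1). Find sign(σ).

Start at x=3: 3 → 7 → 9 → 10 → 5 → 8 → 4 → … (one orbit).
2 cycles of lengths [10, 1].
Σ(ℓ_i−1) = 11−2 = 9; sign = (−1)^9 = -1.

-1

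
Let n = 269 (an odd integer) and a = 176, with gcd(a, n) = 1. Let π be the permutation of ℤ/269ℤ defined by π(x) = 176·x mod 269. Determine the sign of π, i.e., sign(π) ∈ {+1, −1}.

Orbit of 138 under x↦176x: [138, 78, 9, 239, 100, 115, 65]… (length divides ord_269(176)).
Cycle lengths of π_176 on ℤ/269ℤ: [134, 134, 1]; 3 cycles in total.
sign(π) = (−1)^{n − #cycles} = (−1)^{269−3} = (−1)^266 = +1.
Check: (176/269) = +1 by Zolotarev.

+1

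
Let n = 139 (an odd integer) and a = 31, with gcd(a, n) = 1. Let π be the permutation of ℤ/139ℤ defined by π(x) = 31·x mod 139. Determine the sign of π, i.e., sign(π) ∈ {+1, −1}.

Orbit of 79 under x↦31x: [79, 86, 25, 80, 117, 13, 125]… (length divides ord_139(31)).
Decompose π into cycles: lengths [69, 69, 1] (3 cycles, including the fixed point 0).
n − c = 139 − 3 = 136; sign = (−1)^136 = +1.
(31|139)_J = +1 (Zolotarev's lemma cross-check).

+1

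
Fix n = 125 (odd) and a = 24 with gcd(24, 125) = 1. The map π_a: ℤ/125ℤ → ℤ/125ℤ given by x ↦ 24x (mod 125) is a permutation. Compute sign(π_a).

+1

Start at x=101: 101 → 49 → 51 → 99 → 1 → 24 → 76 → … (one orbit).
23 cycles of lengths [10, 10, 10, 10, 10, 10, 10, 10, 10, 10, 2, 2, 2, 2, 2, 2, 2, 2, 2, 2, 2, 2, 1].
125 − 23 = 102 transpositions; sign(π) = (−1)^102 = +1.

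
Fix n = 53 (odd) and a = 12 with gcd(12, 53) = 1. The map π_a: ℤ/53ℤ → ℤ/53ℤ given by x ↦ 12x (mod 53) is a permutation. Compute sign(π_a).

Trace 8: π^k(8) = [8, 43, 39, 44, 51, 29, 30] for k=0..6.
Decompose π into cycles: lengths [52, 1] (2 cycles, including the fixed point 0).
n − c = 53 − 2 = 51; sign = (−1)^51 = -1.

-1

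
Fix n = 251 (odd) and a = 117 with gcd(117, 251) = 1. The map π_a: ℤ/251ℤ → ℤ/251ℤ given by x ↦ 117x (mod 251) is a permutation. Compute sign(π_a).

Start at x=66: 66 → 192 → 125 → 67 → 58 → 9 → 49 → … (one orbit).
The orbit structure of x ↦ 117x mod 251: 3 orbits of sizes [125, 125, 1].
With 3 cycles on 251 points, sign = (−1)^{251−3} = +1.
The Jacobi symbol (117|251) = +1 (Zolotarev) agrees.

+1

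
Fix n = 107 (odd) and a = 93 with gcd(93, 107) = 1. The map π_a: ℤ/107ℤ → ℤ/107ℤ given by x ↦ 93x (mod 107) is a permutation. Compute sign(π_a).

-1

Orbit of 106 under x↦93x: [106, 14, 18, 69, 104, 42, 54]… (length divides ord_107(93)).
Cycle type of π: 106 + 1; total 2 cycles.
sign(π) = (−1)^{n − #cycles} = (−1)^{107−2} = (−1)^105 = -1.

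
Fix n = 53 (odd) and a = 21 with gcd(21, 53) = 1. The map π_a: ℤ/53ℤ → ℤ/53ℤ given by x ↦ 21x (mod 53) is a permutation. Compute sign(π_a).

Trace 15: π^k(15) = [15, 50, 43, 2, 42, 34, 25] for k=0..6.
Decompose π into cycles: lengths [52, 1] (2 cycles, including the fixed point 0).
Σ(ℓ_i−1) = 53−2 = 51; sign = (−1)^51 = -1.

-1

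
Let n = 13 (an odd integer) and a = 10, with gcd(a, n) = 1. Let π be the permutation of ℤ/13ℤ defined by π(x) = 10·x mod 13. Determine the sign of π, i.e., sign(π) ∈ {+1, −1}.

Trace 10: π^k(10) = [10, 9, 12, 3, 4, 1] for k=0..5.
3 cycles of lengths [6, 6, 1].
Σ(ℓ_i−1) = 13−3 = 10; sign = (−1)^10 = +1.
Via Zolotarev, sign(π_{10}) = (10|13) = +1.

+1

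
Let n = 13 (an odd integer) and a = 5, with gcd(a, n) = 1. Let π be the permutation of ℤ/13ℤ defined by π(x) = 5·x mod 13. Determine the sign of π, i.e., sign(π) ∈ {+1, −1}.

-1

Orbit of 1 under x↦5x: [1, 5, 12, 8]… (length divides ord_13(5)).
Decompose π into cycles: lengths [4, 4, 4, 1] (4 cycles, including the fixed point 0).
sign(π) = (−1)^{n − #cycles} = (−1)^{13−4} = (−1)^9 = -1.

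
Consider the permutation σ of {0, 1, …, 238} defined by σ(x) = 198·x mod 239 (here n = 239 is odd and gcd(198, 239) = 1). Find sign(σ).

+1

Orbit of 101 under x↦198x: [101, 161, 91, 93, 11, 27, 88]… (length divides ord_239(198)).
π_198 has 3 disjoint cycles with lengths [119, 119, 1] on {0,…,238}.
Σ(ℓ_i−1) = 239−3 = 236; sign = (−1)^236 = +1.
Via Zolotarev, sign(π_{198}) = (198|239) = +1.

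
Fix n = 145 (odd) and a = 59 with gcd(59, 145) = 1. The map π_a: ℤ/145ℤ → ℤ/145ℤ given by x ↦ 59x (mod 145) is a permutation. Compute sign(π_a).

+1

Trace 1: π^k(1) = [1, 59] for k=0..1.
π_59 has 87 disjoint cycles with lengths [2, 2, 2, 2, 2, 2, 2, 2, 2, 2, 2, 2, 2, 2, 2, 2, 2, 2, 2, 2, 2, 2, 2, 2, 2, 2, 2, 2, 2, 2, 2, 2, 2, 2, 2, 2, 2, 2, 2, 2, 2, 2, 2, 2, 2, 2, 2, 2, 2, 2, 2, 2, 2, 2, 2, 2, 2, 2, 1, 1, 1, 1, 1, 1, 1, 1, 1, 1, 1, 1, 1, 1, 1, 1, 1, 1, 1, 1, 1, 1, 1, 1, 1, 1, 1, 1, 1] on {0,…,144}.
145 − 87 = 58 transpositions; sign(π) = (−1)^58 = +1.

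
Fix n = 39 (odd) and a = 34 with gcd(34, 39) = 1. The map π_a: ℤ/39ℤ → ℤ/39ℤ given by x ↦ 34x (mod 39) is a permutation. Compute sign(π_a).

Orbit of 25 under x↦34x: [25, 31, 1, 34]… (length divides ord_39(34)).
Decompose π into cycles: lengths [4, 4, 4, 4, 4, 4, 4, 4, 4, 1, 1, 1] (12 cycles, including the fixed point 0).
12 cycles on 39: each ℓ→(−1)^(ℓ−1), product (−1)^27 = -1.

-1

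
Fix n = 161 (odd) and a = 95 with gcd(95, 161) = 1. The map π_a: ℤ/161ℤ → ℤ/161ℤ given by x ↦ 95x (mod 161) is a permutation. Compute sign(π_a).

+1

Trace 81: π^k(81) = [81, 128, 85, 25, 121, 64, 123] for k=0..6.
Decompose π into cycles: lengths [33, 33, 33, 33, 11, 11, 3, 3, 1] (9 cycles, including the fixed point 0).
With 9 cycles on 161 points, sign = (−1)^{161−9} = +1.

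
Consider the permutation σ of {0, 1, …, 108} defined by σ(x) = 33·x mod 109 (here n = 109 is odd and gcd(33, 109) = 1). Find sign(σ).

-1

Trace 33: π^k(33) = [33, 108, 76, 1] for k=0..3.
Decompose π into cycles: lengths [4, 4, 4, 4, 4, 4, 4, 4, 4, 4, 4, 4, 4, 4, 4, 4, 4, 4, 4, 4, 4, 4, 4, 4, 4, 4, 4, 1] (28 cycles, including the fixed point 0).
With 28 cycles on 109 points, sign = (−1)^{109−28} = -1.
(33|109)_J = -1 (Zolotarev's lemma cross-check).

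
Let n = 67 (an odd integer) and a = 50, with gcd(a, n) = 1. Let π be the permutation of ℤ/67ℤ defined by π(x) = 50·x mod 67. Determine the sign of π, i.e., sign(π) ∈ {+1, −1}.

-1

Start at x=12: 12 → 64 → 51 → 4 → 66 → 17 → 46 → … (one orbit).
Cycle lengths of π_50 on ℤ/67ℤ: [66, 1]; 2 cycles in total.
2 cycles on 67: each ℓ→(−1)^(ℓ−1), product (−1)^65 = -1.
The Jacobi symbol (50|67) = -1 (Zolotarev) agrees.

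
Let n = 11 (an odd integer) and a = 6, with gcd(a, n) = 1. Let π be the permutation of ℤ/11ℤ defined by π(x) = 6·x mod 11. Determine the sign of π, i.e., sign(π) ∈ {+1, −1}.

Orbit of 8 under x↦6x: [8, 4, 2, 1, 6, 3, 7]… (length divides ord_11(6)).
π_6 has 2 disjoint cycles with lengths [10, 1] on {0,…,10}.
2 cycles on 11: each ℓ→(−1)^(ℓ−1), product (−1)^9 = -1.
Zolotarev: (6|11) = -1, matching the cycle-count sign.

-1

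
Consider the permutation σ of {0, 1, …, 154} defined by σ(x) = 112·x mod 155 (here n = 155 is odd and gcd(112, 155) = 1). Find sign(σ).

-1

Trace 82: π^k(82) = [82, 39, 28, 36, 2, 69, 133] for k=0..6.
Cycle type of π: 60×2 + 15×2 + 4 + 1; total 6 cycles.
sign(π) = (−1)^{n − #cycles} = (−1)^{155−6} = (−1)^149 = -1.
Via Zolotarev, sign(π_{112}) = (112|155) = -1.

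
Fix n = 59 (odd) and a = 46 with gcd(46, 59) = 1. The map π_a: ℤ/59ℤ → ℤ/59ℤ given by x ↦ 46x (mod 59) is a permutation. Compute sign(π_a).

+1

Start at x=29: 29 → 36 → 4 → 7 → 27 → 3 → 20 → … (one orbit).
Cycle type of π: 29×2 + 1; total 3 cycles.
n − c = 59 − 3 = 56; sign = (−1)^56 = +1.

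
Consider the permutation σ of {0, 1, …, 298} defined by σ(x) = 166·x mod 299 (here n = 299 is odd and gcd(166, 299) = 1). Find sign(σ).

Start at x=272: 272 → 3 → 199 → 144 → 283 → 35 → 129 → … (one orbit).
π_166 has 8 disjoint cycles with lengths [66, 66, 66, 66, 22, 6, 6, 1] on {0,…,298}.
With 8 cycles on 299 points, sign = (−1)^{299−8} = -1.

-1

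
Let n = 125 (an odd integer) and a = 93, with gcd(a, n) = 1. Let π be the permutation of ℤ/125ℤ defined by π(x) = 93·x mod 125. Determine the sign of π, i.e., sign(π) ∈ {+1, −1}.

-1

Orbit of 124 under x↦93x: [124, 32, 101, 18, 49, 57, 51]… (length divides ord_125(93)).
Decompose π into cycles: lengths [20, 20, 20, 20, 20, 4, 4, 4, 4, 4, 4, 1] (12 cycles, including the fixed point 0).
Σ(ℓ_i−1) = 125−12 = 113; sign = (−1)^113 = -1.
(93|125)_J = -1 (Zolotarev's lemma cross-check).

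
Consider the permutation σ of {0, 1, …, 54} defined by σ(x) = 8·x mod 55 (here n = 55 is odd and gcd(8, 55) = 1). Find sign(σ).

+1

Start at x=36: 36 → 13 → 49 → 7 → 1 → 8 → 9 → … (one orbit).
π_8 has 5 disjoint cycles with lengths [20, 20, 10, 4, 1] on {0,…,54}.
sign(π) = (−1)^{n − #cycles} = (−1)^{55−5} = (−1)^50 = +1.
The Jacobi symbol (8|55) = +1 (Zolotarev) agrees.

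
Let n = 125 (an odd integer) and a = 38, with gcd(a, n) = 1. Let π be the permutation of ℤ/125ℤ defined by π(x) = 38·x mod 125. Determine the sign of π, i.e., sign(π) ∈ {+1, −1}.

-1

Trace 77: π^k(77) = [77, 51, 63, 19, 97, 61, 68] for k=0..6.
Cycle type of π: 100 + 20 + 4 + 1; total 4 cycles.
125 − 4 = 121 transpositions; sign(π) = (−1)^121 = -1.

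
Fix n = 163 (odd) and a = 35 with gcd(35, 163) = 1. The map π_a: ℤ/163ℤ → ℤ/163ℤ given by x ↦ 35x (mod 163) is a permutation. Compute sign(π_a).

+1

Start at x=96: 96 → 100 → 77 → 87 → 111 → 136 → 33 → … (one orbit).
Cycle lengths of π_35 on ℤ/163ℤ: [81, 81, 1]; 3 cycles in total.
163 − 3 = 160 transpositions; sign(π) = (−1)^160 = +1.
Check: (35/163) = +1 by Zolotarev.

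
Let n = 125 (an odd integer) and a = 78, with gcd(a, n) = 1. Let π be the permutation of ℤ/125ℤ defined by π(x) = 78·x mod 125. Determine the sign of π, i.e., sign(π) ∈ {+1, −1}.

-1

Start at x=114: 114 → 17 → 76 → 53 → 9 → 77 → 6 → … (one orbit).
Cycle type of π: 100 + 20 + 4 + 1; total 4 cycles.
sign(π) = (−1)^{n − #cycles} = (−1)^{125−4} = (−1)^121 = -1.
Zolotarev: (78|125) = -1, matching the cycle-count sign.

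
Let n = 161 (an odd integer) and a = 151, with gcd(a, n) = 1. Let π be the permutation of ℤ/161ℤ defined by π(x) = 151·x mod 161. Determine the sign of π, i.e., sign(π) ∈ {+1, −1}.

+1

Start at x=123: 123 → 58 → 64 → 4 → 121 → 78 → 25 → … (one orbit).
Cycle type of π: 33×4 + 11×2 + 3×2 + 1; total 9 cycles.
161 − 9 = 152 transpositions; sign(π) = (−1)^152 = +1.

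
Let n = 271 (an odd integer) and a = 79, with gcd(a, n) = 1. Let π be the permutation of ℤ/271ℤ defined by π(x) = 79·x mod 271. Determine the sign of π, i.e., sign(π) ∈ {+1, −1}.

Trace 187: π^k(187) = [187, 139, 141, 28, 44, 224, 81] for k=0..6.
Cycle type of π: 45×6 + 1; total 7 cycles.
sign(π) = (−1)^{n − #cycles} = (−1)^{271−7} = (−1)^264 = +1.
(79|271)_J = +1 (Zolotarev's lemma cross-check).

+1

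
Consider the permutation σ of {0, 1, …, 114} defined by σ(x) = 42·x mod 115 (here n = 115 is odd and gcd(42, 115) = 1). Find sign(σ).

+1

Orbit of 104 under x↦42x: [104, 113, 31, 37, 59, 63, 1]… (length divides ord_115(42)).
Cycle type of π: 44×2 + 22 + 4 + 1; total 5 cycles.
sign(π) = (−1)^{n − #cycles} = (−1)^{115−5} = (−1)^110 = +1.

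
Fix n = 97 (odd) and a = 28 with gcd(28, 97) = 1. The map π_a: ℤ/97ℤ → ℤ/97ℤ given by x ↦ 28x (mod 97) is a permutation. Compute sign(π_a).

-1

Trace 30: π^k(30) = [30, 64, 46, 27, 77, 22, 34] for k=0..6.
4 cycles of lengths [32, 32, 32, 1].
With 4 cycles on 97 points, sign = (−1)^{97−4} = -1.
(28|97)_J = -1 (Zolotarev's lemma cross-check).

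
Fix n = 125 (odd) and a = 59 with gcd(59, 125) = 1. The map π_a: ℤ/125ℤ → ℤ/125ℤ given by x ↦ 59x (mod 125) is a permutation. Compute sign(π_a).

Start at x=51: 51 → 9 → 31 → 79 → 36 → 124 → 66 → … (one orbit).
7 cycles of lengths [50, 50, 10, 10, 2, 2, 1].
n − c = 125 − 7 = 118; sign = (−1)^118 = +1.
The Jacobi symbol (59|125) = +1 (Zolotarev) agrees.

+1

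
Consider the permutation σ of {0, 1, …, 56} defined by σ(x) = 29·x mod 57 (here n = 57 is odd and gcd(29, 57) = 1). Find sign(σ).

Orbit of 56 under x↦29x: [56, 28, 14, 7, 32, 16, 8]… (length divides ord_57(29)).
The orbit structure of x ↦ 29x mod 57: 5 orbits of sizes [18, 18, 18, 2, 1].
5 cycles on 57: each ℓ→(−1)^(ℓ−1), product (−1)^52 = +1.
(29|57)_J = +1 (Zolotarev's lemma cross-check).

+1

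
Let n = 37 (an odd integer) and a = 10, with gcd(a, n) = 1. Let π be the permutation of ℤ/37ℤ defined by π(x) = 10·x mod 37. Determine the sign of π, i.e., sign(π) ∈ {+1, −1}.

Orbit of 26 under x↦10x: [26, 1, 10]… (length divides ord_37(10)).
13 cycles of lengths [3, 3, 3, 3, 3, 3, 3, 3, 3, 3, 3, 3, 1].
With 13 cycles on 37 points, sign = (−1)^{37−13} = +1.
Check: (10/37) = +1 by Zolotarev.

+1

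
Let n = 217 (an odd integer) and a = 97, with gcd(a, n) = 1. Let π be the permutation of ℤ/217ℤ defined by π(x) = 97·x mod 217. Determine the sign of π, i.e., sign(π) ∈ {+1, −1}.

Orbit of 188 under x↦97x: [188, 8, 125, 190, 202, 64, 132]… (length divides ord_217(97)).
π_97 has 28 disjoint cycles with lengths [10, 10, 10, 10, 10, 10, 10, 10, 10, 10, 10, 10, 10, 10, 10, 10, 10, 10, 5, 5, 5, 5, 5, 5, 2, 2, 2, 1] on {0,…,216}.
28 cycles on 217: each ℓ→(−1)^(ℓ−1), product (−1)^189 = -1.
(97|217)_J = -1 (Zolotarev's lemma cross-check).

-1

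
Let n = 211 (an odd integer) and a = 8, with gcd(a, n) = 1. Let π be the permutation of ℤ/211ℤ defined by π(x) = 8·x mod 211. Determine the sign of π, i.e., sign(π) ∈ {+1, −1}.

-1

Trace 143: π^k(143) = [143, 89, 79, 210, 203, 147, 121] for k=0..6.
π_8 has 4 disjoint cycles with lengths [70, 70, 70, 1] on {0,…,210}.
211 − 4 = 207 transpositions; sign(π) = (−1)^207 = -1.
Via Zolotarev, sign(π_{8}) = (8|211) = -1.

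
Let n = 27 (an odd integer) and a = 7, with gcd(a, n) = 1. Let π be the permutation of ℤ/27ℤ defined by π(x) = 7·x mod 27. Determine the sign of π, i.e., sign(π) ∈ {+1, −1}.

Start at x=7: 7 → 22 → 19 → 25 → 13 → 10 → 16 → … (one orbit).
The orbit structure of x ↦ 7x mod 27: 7 orbits of sizes [9, 9, 3, 3, 1, 1, 1].
Σ(ℓ_i−1) = 27−7 = 20; sign = (−1)^20 = +1.
The Jacobi symbol (7|27) = +1 (Zolotarev) agrees.

+1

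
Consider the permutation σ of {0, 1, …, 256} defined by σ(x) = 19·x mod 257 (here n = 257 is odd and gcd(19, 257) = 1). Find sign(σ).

Start at x=55: 55 → 17 → 66 → 226 → 182 → 117 → 167 → … (one orbit).
π_19 has 2 disjoint cycles with lengths [256, 1] on {0,…,256}.
Σ(ℓ_i−1) = 257−2 = 255; sign = (−1)^255 = -1.
(19|257)_J = -1 (Zolotarev's lemma cross-check).

-1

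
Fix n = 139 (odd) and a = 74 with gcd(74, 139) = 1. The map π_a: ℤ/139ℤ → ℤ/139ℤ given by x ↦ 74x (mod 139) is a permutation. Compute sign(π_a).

-1

Start at x=80: 80 → 82 → 91 → 62 → 1 → 74 → 55 → … (one orbit).
Decompose π into cycles: lengths [46, 46, 46, 1] (4 cycles, including the fixed point 0).
sign(π) = (−1)^{n − #cycles} = (−1)^{139−4} = (−1)^135 = -1.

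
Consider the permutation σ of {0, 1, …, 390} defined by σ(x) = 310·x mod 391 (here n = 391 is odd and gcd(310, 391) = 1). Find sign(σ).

-1

Start at x=16: 16 → 268 → 188 → 21 → 254 → 149 → 52 → … (one orbit).
The orbit structure of x ↦ 310x mod 391: 14 orbits of sizes [44, 44, 44, 44, 44, 44, 44, 44, 22, 4, 4, 4, 4, 1].
14 cycles on 391: each ℓ→(−1)^(ℓ−1), product (−1)^377 = -1.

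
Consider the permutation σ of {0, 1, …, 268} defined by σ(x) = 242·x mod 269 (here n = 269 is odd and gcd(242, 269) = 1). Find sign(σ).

Orbit of 21 under x↦242x: [21, 240, 245, 110, 258, 28, 51]… (length divides ord_269(242)).
The orbit structure of x ↦ 242x mod 269: 2 orbits of sizes [268, 1].
sign(π) = (−1)^{n − #cycles} = (−1)^{269−2} = (−1)^267 = -1.
The Jacobi symbol (242|269) = -1 (Zolotarev) agrees.

-1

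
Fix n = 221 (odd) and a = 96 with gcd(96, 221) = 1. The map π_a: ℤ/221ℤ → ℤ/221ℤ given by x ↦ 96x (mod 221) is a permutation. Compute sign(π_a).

Trace 109: π^k(109) = [109, 77, 99, 1, 96, 155, 73] for k=0..6.
Cycle type of π: 16×13 + 4×3 + 1; total 17 cycles.
sign(π) = (−1)^{n − #cycles} = (−1)^{221−17} = (−1)^204 = +1.
The Jacobi symbol (96|221) = +1 (Zolotarev) agrees.

+1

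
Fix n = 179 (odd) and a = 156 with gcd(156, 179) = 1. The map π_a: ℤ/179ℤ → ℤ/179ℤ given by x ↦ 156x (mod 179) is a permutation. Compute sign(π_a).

Start at x=95: 95 → 142 → 135 → 117 → 173 → 138 → 48 → … (one orbit).
π_156 has 3 disjoint cycles with lengths [89, 89, 1] on {0,…,178}.
179 − 3 = 176 transpositions; sign(π) = (−1)^176 = +1.
(156|179)_J = +1 (Zolotarev's lemma cross-check).

+1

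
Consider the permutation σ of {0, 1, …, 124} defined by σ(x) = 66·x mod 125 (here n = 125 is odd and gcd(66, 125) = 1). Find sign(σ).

Trace 46: π^k(46) = [46, 36, 1, 66, 106, 121, 111] for k=0..6.
13 cycles of lengths [25, 25, 25, 25, 5, 5, 5, 5, 1, 1, 1, 1, 1].
Σ(ℓ_i−1) = 125−13 = 112; sign = (−1)^112 = +1.
(66|125)_J = +1 (Zolotarev's lemma cross-check).

+1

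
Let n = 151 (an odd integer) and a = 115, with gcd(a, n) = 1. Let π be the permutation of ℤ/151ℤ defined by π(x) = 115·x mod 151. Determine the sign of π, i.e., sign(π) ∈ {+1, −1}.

Trace 98: π^k(98) = [98, 96, 17, 143, 137, 51, 127] for k=0..6.
The orbit structure of x ↦ 115x mod 151: 2 orbits of sizes [150, 1].
Σ(ℓ_i−1) = 151−2 = 149; sign = (−1)^149 = -1.
Zolotarev: (115|151) = -1, matching the cycle-count sign.

-1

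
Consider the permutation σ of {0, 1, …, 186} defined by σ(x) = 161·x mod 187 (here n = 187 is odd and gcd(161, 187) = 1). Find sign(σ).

Orbit of 2 under x↦161x: [2, 135, 43, 4, 83, 86, 8]… (length divides ord_187(161)).
8 cycles of lengths [40, 40, 40, 40, 10, 8, 8, 1].
sign(π) = (−1)^{n − #cycles} = (−1)^{187−8} = (−1)^179 = -1.
(161|187)_J = -1 (Zolotarev's lemma cross-check).

-1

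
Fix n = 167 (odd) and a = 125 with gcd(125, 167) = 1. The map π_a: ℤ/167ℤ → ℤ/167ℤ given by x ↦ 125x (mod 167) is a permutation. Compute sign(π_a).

Start at x=45: 45 → 114 → 55 → 28 → 160 → 127 → 10 → … (one orbit).
Cycle type of π: 166 + 1; total 2 cycles.
2 cycles on 167: each ℓ→(−1)^(ℓ−1), product (−1)^165 = -1.

-1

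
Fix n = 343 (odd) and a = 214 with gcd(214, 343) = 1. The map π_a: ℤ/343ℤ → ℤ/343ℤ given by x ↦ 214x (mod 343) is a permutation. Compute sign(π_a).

Orbit of 18 under x↦214x: [18, 79, 99, 263, 30, 246, 165]… (length divides ord_343(214)).
Decompose π into cycles: lengths [21, 21, 21, 21, 21, 21, 21, 21, 21, 21, 21, 21, 21, 21, 3, 3, 3, 3, 3, 3, 3, 3, 3, 3, 3, 3, 3, 3, 3, 3, 1] (31 cycles, including the fixed point 0).
Σ(ℓ_i−1) = 343−31 = 312; sign = (−1)^312 = +1.
The Jacobi symbol (214|343) = +1 (Zolotarev) agrees.

+1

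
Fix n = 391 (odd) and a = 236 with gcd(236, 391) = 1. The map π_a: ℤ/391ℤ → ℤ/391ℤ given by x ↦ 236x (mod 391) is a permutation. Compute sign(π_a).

Orbit of 8 under x↦236x: [8, 324, 219, 72, 179, 16, 257]… (length divides ord_391(236)).
π_236 has 9 disjoint cycles with lengths [88, 88, 88, 88, 11, 11, 8, 8, 1] on {0,…,390}.
sign(π) = (−1)^{n − #cycles} = (−1)^{391−9} = (−1)^382 = +1.

+1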